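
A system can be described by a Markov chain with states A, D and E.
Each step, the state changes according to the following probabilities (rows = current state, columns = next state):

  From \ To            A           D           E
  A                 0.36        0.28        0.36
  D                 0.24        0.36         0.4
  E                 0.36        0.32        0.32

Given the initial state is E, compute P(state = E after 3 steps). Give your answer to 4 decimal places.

Propagate the distribution vector 3 steps from E.
After 0 steps: (0.0000, 0.0000, 1.0000)
After 1 step: (0.3600, 0.3200, 0.3200)
After 2 steps: (0.3216, 0.3184, 0.3600)
After 3 steps: (0.3218, 0.3199, 0.3583)
P(in E after 3 steps) = 0.3583

0.3583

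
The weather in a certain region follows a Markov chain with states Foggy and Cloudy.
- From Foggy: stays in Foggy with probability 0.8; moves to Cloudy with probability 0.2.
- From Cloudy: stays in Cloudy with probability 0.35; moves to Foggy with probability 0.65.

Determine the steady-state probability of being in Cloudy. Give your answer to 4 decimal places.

Let the stationary distribution be π with π = πP and π_1 + π_2 = 1.
π_1 = 0.8·π_1 + 0.65·π_2
Solving with the normalization constraint gives π = (0.7647, 0.2353).
So the stationary probability of Cloudy is 0.2353.

0.2353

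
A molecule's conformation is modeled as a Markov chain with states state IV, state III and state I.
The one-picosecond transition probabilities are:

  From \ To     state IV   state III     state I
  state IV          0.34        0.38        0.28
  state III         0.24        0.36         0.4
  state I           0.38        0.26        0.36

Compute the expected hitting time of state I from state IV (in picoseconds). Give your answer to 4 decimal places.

Let t(s) be the expected number of picoseconds to first reach state I from state s, with t(state I) = 0. Conditioning on the first picosecond:
t(state IV) = 1 + 0.34·t(state IV) + 0.38·t(state III)
t(state III) = 1 + 0.24·t(state IV) + 0.36·t(state III)
Solving: t(state IV) = 3.0797, t(state III) = 2.7174.
Expected picoseconds from state IV to state I: 3.0797.

3.0797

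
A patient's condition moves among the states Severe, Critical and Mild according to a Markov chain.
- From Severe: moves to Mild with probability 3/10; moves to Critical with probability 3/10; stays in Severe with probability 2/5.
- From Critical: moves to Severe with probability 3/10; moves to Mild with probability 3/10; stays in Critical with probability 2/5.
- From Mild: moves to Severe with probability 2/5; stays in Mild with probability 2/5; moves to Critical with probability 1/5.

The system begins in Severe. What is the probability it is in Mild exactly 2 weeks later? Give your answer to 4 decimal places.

0.3300

Sum over the intermediate state after 1 week:
P = P(Severe→Severe)·P(Severe→Mild) + P(Severe→Critical)·P(Critical→Mild) + P(Severe→Mild)·P(Mild→Mild)
  = 0.4×0.3 + 0.3×0.3 + 0.3×0.4
  = 0.1200 + 0.0900 + 0.1200 = 0.3300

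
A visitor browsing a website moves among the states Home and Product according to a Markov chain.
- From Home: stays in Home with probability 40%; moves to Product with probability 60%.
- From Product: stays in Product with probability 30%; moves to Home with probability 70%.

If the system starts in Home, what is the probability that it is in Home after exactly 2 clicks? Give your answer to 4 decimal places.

0.5800

Sum over the intermediate state after 1 click:
P = P(Home→Home)·P(Home→Home) + P(Home→Product)·P(Product→Home)
  = 0.4×0.4 + 0.6×0.7
  = 0.1600 + 0.4200 = 0.5800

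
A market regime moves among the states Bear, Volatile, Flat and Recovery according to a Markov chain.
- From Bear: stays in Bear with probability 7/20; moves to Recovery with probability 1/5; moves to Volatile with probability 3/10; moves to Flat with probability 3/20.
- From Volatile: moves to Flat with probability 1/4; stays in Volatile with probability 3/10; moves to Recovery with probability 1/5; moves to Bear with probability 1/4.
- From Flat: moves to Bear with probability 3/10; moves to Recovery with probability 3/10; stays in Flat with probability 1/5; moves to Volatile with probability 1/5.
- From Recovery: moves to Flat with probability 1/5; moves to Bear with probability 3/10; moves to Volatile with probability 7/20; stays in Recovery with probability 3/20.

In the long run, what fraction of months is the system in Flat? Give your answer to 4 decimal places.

0.1995

Let the stationary distribution be π with π = πP and π_1 + π_2 + π_3 + π_4 = 1.
π_1 = 0.35·π_1 + 0.25·π_2 + 0.3·π_3 + 0.3·π_4
π_2 = 0.3·π_1 + 0.3·π_2 + 0.2·π_3 + 0.35·π_4
π_3 = 0.15·π_1 + 0.25·π_2 + 0.2·π_3 + 0.2·π_4
Solving with the normalization constraint gives π = (0.3005, 0.2905, 0.1995, 0.2095).
So the stationary probability of Flat is 0.1995.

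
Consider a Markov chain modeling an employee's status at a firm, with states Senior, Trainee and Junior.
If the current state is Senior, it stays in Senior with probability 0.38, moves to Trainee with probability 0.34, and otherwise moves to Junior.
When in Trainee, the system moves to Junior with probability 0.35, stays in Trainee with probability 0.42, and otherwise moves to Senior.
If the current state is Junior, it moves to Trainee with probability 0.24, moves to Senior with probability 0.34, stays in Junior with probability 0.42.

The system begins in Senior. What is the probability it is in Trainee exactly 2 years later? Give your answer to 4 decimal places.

Sum over the intermediate state after 1 year:
P = P(Senior→Senior)·P(Senior→Trainee) + P(Senior→Trainee)·P(Trainee→Trainee) + P(Senior→Junior)·P(Junior→Trainee)
  = 0.38×0.34 + 0.34×0.42 + 0.28×0.24
  = 0.1292 + 0.1428 + 0.0672 = 0.3392

0.3392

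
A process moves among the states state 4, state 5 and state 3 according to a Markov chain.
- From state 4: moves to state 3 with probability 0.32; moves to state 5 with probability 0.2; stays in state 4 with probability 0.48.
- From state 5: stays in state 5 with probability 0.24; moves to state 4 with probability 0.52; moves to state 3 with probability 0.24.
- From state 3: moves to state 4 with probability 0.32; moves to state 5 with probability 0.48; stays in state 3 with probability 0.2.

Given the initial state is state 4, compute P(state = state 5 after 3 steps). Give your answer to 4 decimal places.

0.2863

Propagate the distribution vector 3 steps from state 4.
After 0 steps: (1.0000, 0.0000, 0.0000)
After 1 step: (0.4800, 0.2000, 0.3200)
After 2 steps: (0.4368, 0.2976, 0.2656)
After 3 steps: (0.4494, 0.2863, 0.2643)
P(in state 5 after 3 steps) = 0.2863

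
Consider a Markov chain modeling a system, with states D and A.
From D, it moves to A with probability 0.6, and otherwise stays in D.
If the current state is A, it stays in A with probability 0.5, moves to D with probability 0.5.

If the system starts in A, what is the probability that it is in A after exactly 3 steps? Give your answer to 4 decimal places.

Propagate the distribution vector 3 steps from A.
After 0 steps: (0.0000, 1.0000)
After 1 step: (0.5000, 0.5000)
After 2 steps: (0.4500, 0.5500)
After 3 steps: (0.4550, 0.5450)
P(in A after 3 steps) = 0.5450

0.5450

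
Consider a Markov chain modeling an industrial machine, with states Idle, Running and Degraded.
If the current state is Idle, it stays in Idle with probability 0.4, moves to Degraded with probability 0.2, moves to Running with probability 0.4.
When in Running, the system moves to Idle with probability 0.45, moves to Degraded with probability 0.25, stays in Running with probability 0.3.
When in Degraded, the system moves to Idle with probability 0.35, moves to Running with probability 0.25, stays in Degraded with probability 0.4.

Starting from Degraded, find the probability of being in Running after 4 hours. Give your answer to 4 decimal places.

0.3264

Propagate the distribution vector 4 hours from Degraded.
After 0 hours: (0.0000, 0.0000, 1.0000)
After 1 hour: (0.3500, 0.2500, 0.4000)
After 2 hours: (0.3925, 0.3150, 0.2925)
After 3 hours: (0.4011, 0.3246, 0.2743)
After 4 hours: (0.4025, 0.3264, 0.2711)
P(in Running after 4 hours) = 0.3264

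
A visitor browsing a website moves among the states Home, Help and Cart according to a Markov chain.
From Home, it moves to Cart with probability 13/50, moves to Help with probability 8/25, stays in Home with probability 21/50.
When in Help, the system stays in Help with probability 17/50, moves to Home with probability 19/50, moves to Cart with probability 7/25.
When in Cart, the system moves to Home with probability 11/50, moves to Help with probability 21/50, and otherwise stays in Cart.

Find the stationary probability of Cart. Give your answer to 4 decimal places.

Let the stationary distribution be π with π = πP and π_1 + π_2 + π_3 = 1.
π_1 = 0.42·π_1 + 0.38·π_2 + 0.22·π_3
π_2 = 0.32·π_1 + 0.34·π_2 + 0.42·π_3
Solving with the normalization constraint gives π = (0.3464, 0.3568, 0.2968).
So the stationary probability of Cart is 0.2968.

0.2968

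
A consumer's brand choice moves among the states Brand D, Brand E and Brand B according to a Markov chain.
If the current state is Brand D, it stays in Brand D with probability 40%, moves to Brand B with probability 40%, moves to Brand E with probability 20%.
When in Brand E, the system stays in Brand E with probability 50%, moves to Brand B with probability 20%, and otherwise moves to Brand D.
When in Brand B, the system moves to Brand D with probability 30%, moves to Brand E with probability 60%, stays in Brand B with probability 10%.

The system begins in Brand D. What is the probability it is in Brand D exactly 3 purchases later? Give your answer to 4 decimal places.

0.3340

Propagate the distribution vector 3 purchases from Brand D.
After 0 purchases: (1.0000, 0.0000, 0.0000)
After 1 purchase: (0.4000, 0.2000, 0.4000)
After 2 purchases: (0.3400, 0.4200, 0.2400)
After 3 purchases: (0.3340, 0.4220, 0.2440)
P(in Brand D after 3 purchases) = 0.3340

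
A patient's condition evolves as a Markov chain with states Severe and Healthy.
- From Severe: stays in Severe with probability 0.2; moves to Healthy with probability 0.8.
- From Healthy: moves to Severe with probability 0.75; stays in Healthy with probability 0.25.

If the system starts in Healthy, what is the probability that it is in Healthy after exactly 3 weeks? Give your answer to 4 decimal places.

0.4356

Propagate the distribution vector 3 weeks from Healthy.
After 0 weeks: (0.0000, 1.0000)
After 1 week: (0.7500, 0.2500)
After 2 weeks: (0.3375, 0.6625)
After 3 weeks: (0.5644, 0.4356)
P(in Healthy after 3 weeks) = 0.4356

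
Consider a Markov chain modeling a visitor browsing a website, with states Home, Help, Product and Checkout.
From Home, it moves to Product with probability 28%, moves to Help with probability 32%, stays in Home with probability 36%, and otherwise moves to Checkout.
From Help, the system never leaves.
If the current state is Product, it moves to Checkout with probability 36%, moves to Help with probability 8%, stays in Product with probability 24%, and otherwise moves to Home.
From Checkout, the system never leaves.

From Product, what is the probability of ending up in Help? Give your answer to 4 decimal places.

0.3871

Let h(s) be the probability of absorption at Help starting from transient state s. Then h(Help) = 1 and h(Checkout) = 0. By first-step analysis:
h(Home) = 0.36·h(Home) + 0.32·1 + 0.28·h(Product) + 0.04·0
h(Product) = 0.32·h(Home) + 0.08·1 + 0.24·h(Product) + 0.36·0
Solving: h(Home) = 0.6694, h(Product) = 0.3871.
Starting from Product, the probability is 0.3871.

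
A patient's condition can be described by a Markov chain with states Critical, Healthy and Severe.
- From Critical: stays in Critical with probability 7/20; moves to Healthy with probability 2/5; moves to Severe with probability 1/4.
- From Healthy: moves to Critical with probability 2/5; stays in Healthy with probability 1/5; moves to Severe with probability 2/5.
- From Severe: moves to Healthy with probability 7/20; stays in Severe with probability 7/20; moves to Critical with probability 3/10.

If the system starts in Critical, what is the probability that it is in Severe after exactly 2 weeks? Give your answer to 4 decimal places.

Sum over the intermediate state after 1 week:
P = P(Critical→Critical)·P(Critical→Severe) + P(Critical→Healthy)·P(Healthy→Severe) + P(Critical→Severe)·P(Severe→Severe)
  = 0.35×0.25 + 0.4×0.4 + 0.25×0.35
  = 0.0875 + 0.1600 + 0.0875 = 0.3350

0.3350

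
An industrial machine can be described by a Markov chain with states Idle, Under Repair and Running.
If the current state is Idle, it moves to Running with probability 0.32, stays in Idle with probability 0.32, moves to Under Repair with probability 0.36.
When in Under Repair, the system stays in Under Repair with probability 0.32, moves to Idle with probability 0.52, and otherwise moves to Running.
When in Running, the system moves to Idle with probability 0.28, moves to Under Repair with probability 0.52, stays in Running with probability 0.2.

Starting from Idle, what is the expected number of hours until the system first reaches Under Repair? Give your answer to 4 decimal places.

Let t(s) be the expected number of hours to first reach Under Repair from state s, with t(Under Repair) = 0. Conditioning on the first hour:
t(Idle) = 1 + 0.32·t(Idle) + 0.32·t(Running)
t(Running) = 1 + 0.28·t(Idle) + 0.2·t(Running)
Solving: t(Idle) = 2.4648, t(Running) = 2.1127.
Expected hours from Idle to Under Repair: 2.4648.

2.4648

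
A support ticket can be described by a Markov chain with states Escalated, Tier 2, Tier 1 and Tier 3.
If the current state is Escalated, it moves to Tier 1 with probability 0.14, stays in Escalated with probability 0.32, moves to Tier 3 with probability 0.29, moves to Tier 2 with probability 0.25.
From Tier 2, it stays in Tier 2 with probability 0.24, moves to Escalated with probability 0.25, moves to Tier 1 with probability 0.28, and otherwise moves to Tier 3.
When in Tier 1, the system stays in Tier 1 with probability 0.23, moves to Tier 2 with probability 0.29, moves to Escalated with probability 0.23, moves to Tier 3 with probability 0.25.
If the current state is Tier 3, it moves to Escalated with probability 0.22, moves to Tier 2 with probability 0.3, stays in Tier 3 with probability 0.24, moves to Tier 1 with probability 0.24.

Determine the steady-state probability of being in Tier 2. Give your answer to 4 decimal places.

0.2688

Let the stationary distribution be π with π = πP and π_1 + π_2 + π_3 + π_4 = 1.
π_1 = 0.32·π_1 + 0.25·π_2 + 0.23·π_3 + 0.22·π_4
π_2 = 0.25·π_1 + 0.24·π_2 + 0.29·π_3 + 0.3·π_4
π_3 = 0.14·π_1 + 0.28·π_2 + 0.23·π_3 + 0.24·π_4
Solving with the normalization constraint gives π = (0.2559, 0.2688, 0.2229, 0.2523).
So the stationary probability of Tier 2 is 0.2688.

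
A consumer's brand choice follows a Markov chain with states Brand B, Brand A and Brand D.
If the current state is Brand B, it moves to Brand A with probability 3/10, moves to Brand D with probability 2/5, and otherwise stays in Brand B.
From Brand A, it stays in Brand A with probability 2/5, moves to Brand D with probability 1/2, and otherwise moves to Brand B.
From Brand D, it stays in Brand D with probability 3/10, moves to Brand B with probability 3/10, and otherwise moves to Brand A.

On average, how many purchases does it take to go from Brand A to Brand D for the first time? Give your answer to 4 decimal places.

Let t(s) be the expected number of purchases to first reach Brand D from state s, with t(Brand D) = 0. Conditioning on the first purchase:
t(Brand B) = 1 + 0.3·t(Brand B) + 0.3·t(Brand A)
t(Brand A) = 1 + 0.1·t(Brand B) + 0.4·t(Brand A)
Solving: t(Brand B) = 2.3077, t(Brand A) = 2.0513.
Expected purchases from Brand A to Brand D: 2.0513.

2.0513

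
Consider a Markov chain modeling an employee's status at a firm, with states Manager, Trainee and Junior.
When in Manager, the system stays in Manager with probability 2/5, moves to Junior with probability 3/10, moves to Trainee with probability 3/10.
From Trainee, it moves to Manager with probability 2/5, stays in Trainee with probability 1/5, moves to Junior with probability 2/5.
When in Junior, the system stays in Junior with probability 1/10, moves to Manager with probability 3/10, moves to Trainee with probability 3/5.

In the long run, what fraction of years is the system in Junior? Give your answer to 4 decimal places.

Let the stationary distribution be π with π = πP and π_1 + π_2 + π_3 = 1.
π_1 = 0.4·π_1 + 0.4·π_2 + 0.3·π_3
π_2 = 0.3·π_1 + 0.2·π_2 + 0.6·π_3
Solving with the normalization constraint gives π = (0.3721, 0.3488, 0.2791).
So the stationary probability of Junior is 0.2791.

0.2791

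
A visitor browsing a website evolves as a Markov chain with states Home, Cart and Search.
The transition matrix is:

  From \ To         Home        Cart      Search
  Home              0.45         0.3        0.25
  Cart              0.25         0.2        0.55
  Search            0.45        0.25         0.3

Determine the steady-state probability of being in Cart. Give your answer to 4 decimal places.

0.2571

Let the stationary distribution be π with π = πP and π_1 + π_2 + π_3 = 1.
π_1 = 0.45·π_1 + 0.25·π_2 + 0.45·π_3
π_2 = 0.3·π_1 + 0.2·π_2 + 0.25·π_3
Solving with the normalization constraint gives π = (0.3986, 0.2571, 0.3443).
So the stationary probability of Cart is 0.2571.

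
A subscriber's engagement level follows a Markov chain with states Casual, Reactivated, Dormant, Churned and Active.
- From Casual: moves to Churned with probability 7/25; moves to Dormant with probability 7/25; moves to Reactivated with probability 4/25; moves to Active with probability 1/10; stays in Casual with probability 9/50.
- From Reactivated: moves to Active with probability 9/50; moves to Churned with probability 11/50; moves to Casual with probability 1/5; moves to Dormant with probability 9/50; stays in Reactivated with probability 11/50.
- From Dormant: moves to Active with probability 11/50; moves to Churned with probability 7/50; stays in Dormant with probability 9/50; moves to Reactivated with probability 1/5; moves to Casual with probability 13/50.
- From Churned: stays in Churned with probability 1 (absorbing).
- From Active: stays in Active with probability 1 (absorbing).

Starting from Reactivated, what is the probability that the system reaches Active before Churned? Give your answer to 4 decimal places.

Let h(s) be the probability of absorption at Active starting from transient state s. Then h(Active) = 1 and h(Churned) = 0. By first-step analysis:
h(Casual) = 0.18·h(Casual) + 0.16·h(Reactivated) + 0.28·h(Dormant) + 0.28·0 + 0.1·1
h(Reactivated) = 0.2·h(Casual) + 0.22·h(Reactivated) + 0.18·h(Dormant) + 0.22·0 + 0.18·1
h(Dormant) = 0.26·h(Casual) + 0.2·h(Reactivated) + 0.18·h(Dormant) + 0.14·0 + 0.22·1
Solving: h(Casual) = 0.3775, h(Reactivated) = 0.4420, h(Dormant) = 0.4958.
Starting from Reactivated, the probability is 0.4420.

0.4420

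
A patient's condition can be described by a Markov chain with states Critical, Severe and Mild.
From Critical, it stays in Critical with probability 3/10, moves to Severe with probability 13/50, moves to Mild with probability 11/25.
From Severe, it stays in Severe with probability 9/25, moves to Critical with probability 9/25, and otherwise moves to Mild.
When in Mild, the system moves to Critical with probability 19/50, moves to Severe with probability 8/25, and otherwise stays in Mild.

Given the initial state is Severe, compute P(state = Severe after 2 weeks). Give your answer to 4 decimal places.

Sum over the intermediate state after 1 week:
P = P(Severe→Critical)·P(Critical→Severe) + P(Severe→Severe)·P(Severe→Severe) + P(Severe→Mild)·P(Mild→Severe)
  = 0.36×0.26 + 0.36×0.36 + 0.28×0.32
  = 0.0936 + 0.1296 + 0.0896 = 0.3128

0.3128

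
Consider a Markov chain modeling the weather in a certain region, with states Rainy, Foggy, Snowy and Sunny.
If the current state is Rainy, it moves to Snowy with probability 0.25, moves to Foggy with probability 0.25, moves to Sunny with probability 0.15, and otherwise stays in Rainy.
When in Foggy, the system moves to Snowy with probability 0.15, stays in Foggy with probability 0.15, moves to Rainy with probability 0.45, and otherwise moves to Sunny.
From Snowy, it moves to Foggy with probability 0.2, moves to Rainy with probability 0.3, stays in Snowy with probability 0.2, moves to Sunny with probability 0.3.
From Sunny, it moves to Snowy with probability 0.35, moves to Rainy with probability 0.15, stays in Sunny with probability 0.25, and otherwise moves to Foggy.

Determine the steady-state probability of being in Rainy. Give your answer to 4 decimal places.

0.3135

Let the stationary distribution be π with π = πP and π_1 + π_2 + π_3 + π_4 = 1.
π_1 = 0.35·π_1 + 0.45·π_2 + 0.3·π_3 + 0.15·π_4
π_2 = 0.25·π_1 + 0.15·π_2 + 0.2·π_3 + 0.25·π_4
π_3 = 0.25·π_1 + 0.15·π_2 + 0.2·π_3 + 0.35·π_4
Solving with the normalization constraint gives π = (0.3135, 0.2164, 0.2395, 0.2306).
So the stationary probability of Rainy is 0.3135.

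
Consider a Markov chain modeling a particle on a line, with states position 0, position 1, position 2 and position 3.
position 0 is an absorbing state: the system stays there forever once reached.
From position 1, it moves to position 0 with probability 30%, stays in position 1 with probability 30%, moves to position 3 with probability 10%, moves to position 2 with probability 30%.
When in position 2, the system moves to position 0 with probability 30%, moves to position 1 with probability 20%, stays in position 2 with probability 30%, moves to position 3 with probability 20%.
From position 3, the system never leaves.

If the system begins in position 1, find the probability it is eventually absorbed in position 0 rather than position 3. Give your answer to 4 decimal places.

Let h(s) be the probability of absorption at position 0 starting from transient state s. Then h(position 0) = 1 and h(position 3) = 0. By first-step analysis:
h(position 1) = 0.3·1 + 0.3·h(position 1) + 0.3·h(position 2) + 0.1·0
h(position 2) = 0.3·1 + 0.2·h(position 1) + 0.3·h(position 2) + 0.2·0
Solving: h(position 1) = 0.6977, h(position 2) = 0.6279.
Starting from position 1, the probability is 0.6977.

0.6977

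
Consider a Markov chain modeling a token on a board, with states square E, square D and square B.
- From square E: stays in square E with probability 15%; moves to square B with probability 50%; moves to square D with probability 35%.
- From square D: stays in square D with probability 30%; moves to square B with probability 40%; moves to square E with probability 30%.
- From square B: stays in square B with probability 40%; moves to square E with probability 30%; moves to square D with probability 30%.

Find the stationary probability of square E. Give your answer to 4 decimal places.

Let the stationary distribution be π with π = πP and π_1 + π_2 + π_3 = 1.
π_1 = 0.15·π_1 + 0.3·π_2 + 0.3·π_3
π_2 = 0.35·π_1 + 0.3·π_2 + 0.3·π_3
Solving with the normalization constraint gives π = (0.2609, 0.3130, 0.4261).
So the stationary probability of square E is 0.2609.

0.2609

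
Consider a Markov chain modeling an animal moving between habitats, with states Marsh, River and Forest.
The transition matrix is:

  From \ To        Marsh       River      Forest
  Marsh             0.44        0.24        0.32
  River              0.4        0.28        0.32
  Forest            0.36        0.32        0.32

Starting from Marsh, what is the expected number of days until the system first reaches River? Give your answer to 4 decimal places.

Let t(s) be the expected number of days to first reach River from state s, with t(River) = 0. Conditioning on the first day:
t(Marsh) = 1 + 0.44·t(Marsh) + 0.32·t(Forest)
t(Forest) = 1 + 0.36·t(Marsh) + 0.32·t(Forest)
Solving: t(Marsh) = 3.7651, t(Forest) = 3.4639.
Expected days from Marsh to River: 3.7651.

3.7651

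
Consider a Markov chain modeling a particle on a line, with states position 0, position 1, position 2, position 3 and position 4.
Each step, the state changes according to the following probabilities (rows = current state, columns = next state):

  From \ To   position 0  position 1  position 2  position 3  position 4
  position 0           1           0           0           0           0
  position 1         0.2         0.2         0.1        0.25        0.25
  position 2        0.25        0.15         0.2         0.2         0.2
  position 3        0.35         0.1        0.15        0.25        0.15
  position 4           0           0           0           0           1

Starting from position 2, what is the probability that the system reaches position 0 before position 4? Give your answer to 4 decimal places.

Let h(s) be the probability of absorption at position 0 starting from transient state s. Then h(position 0) = 1 and h(position 4) = 0. By first-step analysis:
h(position 1) = 0.2·1 + 0.2·h(position 1) + 0.1·h(position 2) + 0.25·h(position 3) + 0.25·0
h(position 2) = 0.25·1 + 0.15·h(position 1) + 0.2·h(position 2) + 0.2·h(position 3) + 0.2·0
h(position 3) = 0.35·1 + 0.1·h(position 1) + 0.15·h(position 2) + 0.25·h(position 3) + 0.15·0
Solving: h(position 1) = 0.5253, h(position 2) = 0.5739, h(position 3) = 0.6515.
Starting from position 2, the probability is 0.5739.

0.5739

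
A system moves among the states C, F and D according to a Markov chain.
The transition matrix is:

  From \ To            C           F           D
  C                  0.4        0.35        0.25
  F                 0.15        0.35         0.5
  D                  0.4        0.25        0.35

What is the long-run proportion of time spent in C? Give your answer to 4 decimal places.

Let the stationary distribution be π with π = πP and π_1 + π_2 + π_3 = 1.
π_1 = 0.4·π_1 + 0.15·π_2 + 0.4·π_3
π_2 = 0.35·π_1 + 0.35·π_2 + 0.25·π_3
Solving with the normalization constraint gives π = (0.3216, 0.3135, 0.3649).
So the stationary probability of C is 0.3216.

0.3216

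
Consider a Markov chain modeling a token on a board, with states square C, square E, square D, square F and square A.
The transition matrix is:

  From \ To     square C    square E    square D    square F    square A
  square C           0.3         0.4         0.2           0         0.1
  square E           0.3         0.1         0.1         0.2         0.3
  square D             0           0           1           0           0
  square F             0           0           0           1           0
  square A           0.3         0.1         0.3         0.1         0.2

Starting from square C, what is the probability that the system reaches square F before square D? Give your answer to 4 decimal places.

0.2710

Let h(s) be the probability of absorption at square F starting from transient state s. Then h(square F) = 1 and h(square D) = 0. By first-step analysis:
h(square C) = 0.3·h(square C) + 0.4·h(square E) + 0.2·0 + 0.1·h(square A)
h(square E) = 0.3·h(square C) + 0.1·h(square E) + 0.1·0 + 0.2·1 + 0.3·h(square A)
h(square A) = 0.3·h(square C) + 0.1·h(square E) + 0.3·0 + 0.1·1 + 0.2·h(square A)
Solving: h(square C) = 0.2710, h(square E) = 0.4050, h(square A) = 0.2773.
Starting from square C, the probability is 0.2710.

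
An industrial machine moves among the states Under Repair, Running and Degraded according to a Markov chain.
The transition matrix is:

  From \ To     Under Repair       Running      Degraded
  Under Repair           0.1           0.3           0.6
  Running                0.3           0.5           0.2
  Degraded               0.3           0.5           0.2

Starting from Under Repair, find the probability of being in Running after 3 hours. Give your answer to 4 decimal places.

Propagate the distribution vector 3 hours from Under Repair.
After 0 hours: (1.0000, 0.0000, 0.0000)
After 1 hour: (0.1000, 0.3000, 0.6000)
After 2 hours: (0.2800, 0.4800, 0.2400)
After 3 hours: (0.2440, 0.4440, 0.3120)
P(in Running after 3 hours) = 0.4440

0.4440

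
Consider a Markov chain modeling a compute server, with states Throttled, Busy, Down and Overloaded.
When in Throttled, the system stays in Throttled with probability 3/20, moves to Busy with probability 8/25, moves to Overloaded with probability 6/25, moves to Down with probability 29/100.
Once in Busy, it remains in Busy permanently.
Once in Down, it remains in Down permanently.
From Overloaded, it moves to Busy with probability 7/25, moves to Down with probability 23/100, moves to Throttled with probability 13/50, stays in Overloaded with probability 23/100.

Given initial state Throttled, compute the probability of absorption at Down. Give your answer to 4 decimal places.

Let h(s) be the probability of absorption at Down starting from transient state s. Then h(Down) = 1 and h(Busy) = 0. By first-step analysis:
h(Throttled) = 0.15·h(Throttled) + 0.32·0 + 0.29·1 + 0.24·h(Overloaded)
h(Overloaded) = 0.26·h(Throttled) + 0.28·0 + 0.23·1 + 0.23·h(Overloaded)
Solving: h(Throttled) = 0.4704, h(Overloaded) = 0.4575.
Starting from Throttled, the probability is 0.4704.

0.4704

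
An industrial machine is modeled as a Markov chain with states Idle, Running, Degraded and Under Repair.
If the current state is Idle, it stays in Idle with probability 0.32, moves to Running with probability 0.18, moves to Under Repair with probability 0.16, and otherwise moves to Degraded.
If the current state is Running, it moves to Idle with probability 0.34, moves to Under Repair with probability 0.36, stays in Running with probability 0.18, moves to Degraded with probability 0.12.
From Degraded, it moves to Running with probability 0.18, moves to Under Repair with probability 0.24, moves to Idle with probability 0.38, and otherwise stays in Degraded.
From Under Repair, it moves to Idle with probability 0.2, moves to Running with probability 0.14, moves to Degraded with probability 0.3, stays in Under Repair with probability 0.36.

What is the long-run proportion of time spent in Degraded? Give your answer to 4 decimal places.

Let the stationary distribution be π with π = πP and π_1 + π_2 + π_3 + π_4 = 1.
π_1 = 0.32·π_1 + 0.34·π_2 + 0.38·π_3 + 0.2·π_4
π_2 = 0.18·π_1 + 0.18·π_2 + 0.18·π_3 + 0.14·π_4
π_3 = 0.34·π_1 + 0.12·π_2 + 0.2·π_3 + 0.3·π_4
Solving with the normalization constraint gives π = (0.3066, 0.1693, 0.2562, 0.2679).
So the stationary probability of Degraded is 0.2562.

0.2562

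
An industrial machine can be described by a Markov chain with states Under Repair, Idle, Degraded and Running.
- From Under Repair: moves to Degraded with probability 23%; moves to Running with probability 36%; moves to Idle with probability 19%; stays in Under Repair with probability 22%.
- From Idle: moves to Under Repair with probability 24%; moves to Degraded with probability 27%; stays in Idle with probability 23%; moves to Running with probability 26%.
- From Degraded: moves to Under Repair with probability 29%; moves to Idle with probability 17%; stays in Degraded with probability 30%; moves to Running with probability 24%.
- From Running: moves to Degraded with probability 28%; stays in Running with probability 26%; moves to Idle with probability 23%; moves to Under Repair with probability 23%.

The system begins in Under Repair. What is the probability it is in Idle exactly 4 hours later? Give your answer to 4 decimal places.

0.2039

Propagate the distribution vector 4 hours from Under Repair.
After 0 hours: (1.0000, 0.0000, 0.0000, 0.0000)
After 1 hour: (0.2200, 0.1900, 0.2300, 0.3600)
After 2 hours: (0.2435, 0.2074, 0.2717, 0.2774)
After 3 hours: (0.2459, 0.2040, 0.2712, 0.2789)
After 4 hours: (0.2459, 0.2039, 0.2711, 0.2792)
P(in Idle after 4 hours) = 0.2039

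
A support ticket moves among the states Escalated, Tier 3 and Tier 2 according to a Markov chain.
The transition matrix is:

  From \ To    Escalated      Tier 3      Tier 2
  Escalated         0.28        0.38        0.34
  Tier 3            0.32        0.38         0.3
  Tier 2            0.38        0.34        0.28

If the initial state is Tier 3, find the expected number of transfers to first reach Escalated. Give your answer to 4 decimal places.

2.9617

Let t(s) be the expected number of transfers to first reach Escalated from state s, with t(Escalated) = 0. Conditioning on the first transfer:
t(Tier 3) = 1 + 0.38·t(Tier 3) + 0.3·t(Tier 2)
t(Tier 2) = 1 + 0.34·t(Tier 3) + 0.28·t(Tier 2)
Solving: t(Tier 3) = 2.9617, t(Tier 2) = 2.7875.
Expected transfers from Tier 3 to Escalated: 2.9617.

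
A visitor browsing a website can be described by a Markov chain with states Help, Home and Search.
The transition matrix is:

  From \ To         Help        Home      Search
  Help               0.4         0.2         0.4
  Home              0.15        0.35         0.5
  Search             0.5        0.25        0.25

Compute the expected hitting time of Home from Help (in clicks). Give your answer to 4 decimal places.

Let t(s) be the expected number of clicks to first reach Home from state s, with t(Home) = 0. Conditioning on the first click:
t(Help) = 1 + 0.4·t(Help) + 0.4·t(Search)
t(Search) = 1 + 0.5·t(Help) + 0.25·t(Search)
Solving: t(Help) = 4.6000, t(Search) = 4.4000.
Expected clicks from Help to Home: 4.6000.

4.6000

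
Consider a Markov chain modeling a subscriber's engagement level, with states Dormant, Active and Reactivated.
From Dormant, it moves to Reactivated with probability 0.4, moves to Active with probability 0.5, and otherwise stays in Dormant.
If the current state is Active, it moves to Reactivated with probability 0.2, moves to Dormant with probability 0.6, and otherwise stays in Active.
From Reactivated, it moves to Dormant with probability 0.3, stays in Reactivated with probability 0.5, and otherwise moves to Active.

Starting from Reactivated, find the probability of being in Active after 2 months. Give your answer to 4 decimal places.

Sum over the intermediate state after 1 month:
P = P(Reactivated→Dormant)·P(Dormant→Active) + P(Reactivated→Active)·P(Active→Active) + P(Reactivated→Reactivated)·P(Reactivated→Active)
  = 0.3×0.5 + 0.2×0.2 + 0.5×0.2
  = 0.1500 + 0.0400 + 0.1000 = 0.2900

0.2900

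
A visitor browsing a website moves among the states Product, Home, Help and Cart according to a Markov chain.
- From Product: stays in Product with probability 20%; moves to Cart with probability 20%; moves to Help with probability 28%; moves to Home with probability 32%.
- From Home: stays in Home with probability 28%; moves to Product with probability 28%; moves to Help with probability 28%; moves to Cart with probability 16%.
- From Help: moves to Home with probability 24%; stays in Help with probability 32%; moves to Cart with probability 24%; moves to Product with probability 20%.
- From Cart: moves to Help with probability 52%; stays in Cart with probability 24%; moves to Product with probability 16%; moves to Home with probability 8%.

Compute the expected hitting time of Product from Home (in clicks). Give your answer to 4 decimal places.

4.3831

Let t(s) be the expected number of clicks to first reach Product from state s, with t(Product) = 0. Conditioning on the first click:
t(Home) = 1 + 0.28·t(Home) + 0.28·t(Help) + 0.16·t(Cart)
t(Help) = 1 + 0.24·t(Home) + 0.32·t(Help) + 0.24·t(Cart)
t(Cart) = 1 + 0.08·t(Home) + 0.52·t(Help) + 0.24·t(Cart)
Solving: t(Home) = 4.3831, t(Help) = 4.8052, t(Cart) = 5.0649.
Expected clicks from Home to Product: 4.3831.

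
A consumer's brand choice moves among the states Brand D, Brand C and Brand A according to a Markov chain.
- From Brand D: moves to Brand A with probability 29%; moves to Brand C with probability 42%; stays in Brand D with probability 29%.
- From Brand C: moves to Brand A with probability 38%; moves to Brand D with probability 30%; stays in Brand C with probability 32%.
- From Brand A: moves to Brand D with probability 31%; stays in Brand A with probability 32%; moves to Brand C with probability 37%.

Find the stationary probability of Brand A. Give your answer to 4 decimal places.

Let the stationary distribution be π with π = πP and π_1 + π_2 + π_3 = 1.
π_1 = 0.29·π_1 + 0.3·π_2 + 0.31·π_3
π_2 = 0.42·π_1 + 0.32·π_2 + 0.37·π_3
Solving with the normalization constraint gives π = (0.3003, 0.3667, 0.3330).
So the stationary probability of Brand A is 0.3330.

0.3330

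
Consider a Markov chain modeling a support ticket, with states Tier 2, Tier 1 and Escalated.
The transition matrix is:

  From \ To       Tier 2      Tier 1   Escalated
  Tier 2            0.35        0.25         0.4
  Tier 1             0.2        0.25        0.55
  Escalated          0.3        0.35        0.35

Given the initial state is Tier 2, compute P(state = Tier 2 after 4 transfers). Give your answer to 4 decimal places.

0.2851

Propagate the distribution vector 4 transfers from Tier 2.
After 0 transfers: (1.0000, 0.0000, 0.0000)
After 1 transfer: (0.3500, 0.2500, 0.4000)
After 2 transfers: (0.2925, 0.2900, 0.4175)
After 3 transfers: (0.2856, 0.2918, 0.4226)
After 4 transfers: (0.2851, 0.2923, 0.4226)
P(in Tier 2 after 4 transfers) = 0.2851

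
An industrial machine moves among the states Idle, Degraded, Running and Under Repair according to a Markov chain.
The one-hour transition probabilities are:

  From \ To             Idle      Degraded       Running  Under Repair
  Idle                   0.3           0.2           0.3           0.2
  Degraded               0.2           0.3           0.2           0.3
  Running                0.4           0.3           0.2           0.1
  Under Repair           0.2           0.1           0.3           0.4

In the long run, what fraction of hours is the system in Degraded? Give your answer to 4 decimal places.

Let the stationary distribution be π with π = πP and π_1 + π_2 + π_3 + π_4 = 1.
π_1 = 0.3·π_1 + 0.2·π_2 + 0.4·π_3 + 0.2·π_4
π_2 = 0.2·π_1 + 0.3·π_2 + 0.3·π_3 + 0.1·π_4
π_3 = 0.3·π_1 + 0.2·π_2 + 0.2·π_3 + 0.3·π_4
Solving with the normalization constraint gives π = (0.2783, 0.2229, 0.2525, 0.2463).
So the stationary probability of Degraded is 0.2229.

0.2229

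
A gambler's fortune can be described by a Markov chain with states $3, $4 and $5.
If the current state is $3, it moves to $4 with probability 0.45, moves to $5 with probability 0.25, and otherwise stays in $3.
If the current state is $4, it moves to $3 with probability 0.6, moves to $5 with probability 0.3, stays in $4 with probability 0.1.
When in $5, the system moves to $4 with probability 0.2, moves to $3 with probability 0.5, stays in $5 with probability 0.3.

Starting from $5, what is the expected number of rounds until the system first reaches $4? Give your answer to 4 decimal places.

3.2877

Let t(s) be the expected number of rounds to first reach $4 from state s, with t($4) = 0. Conditioning on the first round:
t($3) = 1 + 0.3·t($3) + 0.25·t($5)
t($5) = 1 + 0.5·t($3) + 0.3·t($5)
Solving: t($3) = 2.6027, t($5) = 3.2877.
Expected rounds from $5 to $4: 3.2877.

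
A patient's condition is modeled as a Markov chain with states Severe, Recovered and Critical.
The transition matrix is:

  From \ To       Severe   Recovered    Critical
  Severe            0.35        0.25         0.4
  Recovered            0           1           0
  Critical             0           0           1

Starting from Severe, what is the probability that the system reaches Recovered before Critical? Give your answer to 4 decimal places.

Let h(s) be the probability of absorption at Recovered starting from transient state s. Then h(Recovered) = 1 and h(Critical) = 0. By first-step analysis:
h(Severe) = 0.35·h(Severe) + 0.25·1 + 0.4·0
Solving: h(Severe) = 0.3846.
Starting from Severe, the probability is 0.3846.

0.3846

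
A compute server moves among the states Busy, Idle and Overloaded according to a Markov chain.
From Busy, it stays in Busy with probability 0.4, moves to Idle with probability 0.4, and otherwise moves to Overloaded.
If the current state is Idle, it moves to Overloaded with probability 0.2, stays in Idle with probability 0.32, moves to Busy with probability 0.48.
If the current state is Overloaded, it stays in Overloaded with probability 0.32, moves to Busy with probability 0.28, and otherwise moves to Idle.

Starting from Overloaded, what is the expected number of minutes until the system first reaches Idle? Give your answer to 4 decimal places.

2.5000

Let t(s) be the expected number of minutes to first reach Idle from state s, with t(Idle) = 0. Conditioning on the first minute:
t(Busy) = 1 + 0.4·t(Busy) + 0.2·t(Overloaded)
t(Overloaded) = 1 + 0.28·t(Busy) + 0.32·t(Overloaded)
Solving: t(Busy) = 2.5000, t(Overloaded) = 2.5000.
Expected minutes from Overloaded to Idle: 2.5000.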